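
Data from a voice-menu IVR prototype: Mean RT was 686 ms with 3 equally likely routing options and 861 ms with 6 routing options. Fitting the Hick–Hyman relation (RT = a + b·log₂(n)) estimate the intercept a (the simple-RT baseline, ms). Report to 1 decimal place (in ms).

Slope: b = (861 − 686) / (log₂ 6 − log₂ 3) = 175/1.0000 = 175.000 ms/bit.
Intercept: a = 686 − 175.000·log₂(3) = 408.632 ms.

408.6 ms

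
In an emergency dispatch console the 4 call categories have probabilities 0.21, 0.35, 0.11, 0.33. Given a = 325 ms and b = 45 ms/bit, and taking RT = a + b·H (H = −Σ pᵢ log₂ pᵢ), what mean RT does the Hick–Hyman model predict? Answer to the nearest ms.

Entropy contributions −pᵢ log₂ pᵢ: 0.4728, 0.5301, 0.3503, 0.5278; sum H = 1.8810 bits.
RT = a + bH = 325 + 45·1.8810 = 409.65 ms.

410 ms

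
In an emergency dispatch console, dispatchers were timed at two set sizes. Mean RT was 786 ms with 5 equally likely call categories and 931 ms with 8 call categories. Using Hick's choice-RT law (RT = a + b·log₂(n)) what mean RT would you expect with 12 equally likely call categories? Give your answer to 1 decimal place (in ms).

1056.1 ms

With log₂ n on the abscissa the relation is linear; from the two conditions:
  b = (931 − 786) / (log₂ 8 − log₂ 5) = 145 / (3 − 2.3219) = 213.842 ms/bit
  a = 786 − 213.842 × 2.3219 = 289.475 ms
Then RT(12) = 289.475 + 213.842 × log₂ 12 = 289.475 + 213.842 × 3.5850 ≈ 1056.089 ms.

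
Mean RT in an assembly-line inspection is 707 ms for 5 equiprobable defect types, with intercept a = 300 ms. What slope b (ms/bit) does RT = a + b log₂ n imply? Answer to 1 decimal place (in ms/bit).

175.3 ms/bit

log₂(5) = 2.3219 bits.
b = (RT − a)/log₂ n = (707 − 300) / 2.3219 = 175.285 ms/bit.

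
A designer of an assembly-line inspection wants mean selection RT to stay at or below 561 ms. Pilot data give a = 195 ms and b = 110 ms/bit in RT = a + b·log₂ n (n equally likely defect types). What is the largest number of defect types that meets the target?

Information budget: (561 − 195)/110 = 3.3273 bits, so n ≤ 2^3.3273 = 10.037 → at most 10.

10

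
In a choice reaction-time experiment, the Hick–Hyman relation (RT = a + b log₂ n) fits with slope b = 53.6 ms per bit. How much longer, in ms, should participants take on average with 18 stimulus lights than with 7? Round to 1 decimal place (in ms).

73.0 ms

The intercept a cancels: ΔRT = b·(log₂ n₂ − log₂ n₁) = b·log₂(n₂/n₁).
log₂(18) − log₂(7) = 4.1699 − 2.8074 = 1.3626.
ΔRT = 53.6 × 1.3626 = 73.034 ms.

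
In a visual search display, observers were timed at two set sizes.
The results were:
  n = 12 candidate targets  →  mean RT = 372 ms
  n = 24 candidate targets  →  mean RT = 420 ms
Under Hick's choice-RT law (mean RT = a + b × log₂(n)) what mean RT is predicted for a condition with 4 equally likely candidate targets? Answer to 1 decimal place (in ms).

295.9 ms

Fit slope and intercept:
  b = (420 − 372) / (log₂ 24 − log₂ 12) = 48 / (4.5850 − 3.5850) = 48.000 ms/bit
  a = 372 − 48.000 × 3.5850 = 199.922 ms
Then RT(4) = 199.922 + 48.000 × log₂ 4 = 199.922 + 48.000 × 2 ≈ 295.922 ms.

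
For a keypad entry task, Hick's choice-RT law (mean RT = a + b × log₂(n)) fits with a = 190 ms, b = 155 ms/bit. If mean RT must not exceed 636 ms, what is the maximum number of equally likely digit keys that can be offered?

Information budget: (636 − 190)/155 = 2.8774 bits, so n ≤ 2^2.8774 = 7.348 → at most 7.

7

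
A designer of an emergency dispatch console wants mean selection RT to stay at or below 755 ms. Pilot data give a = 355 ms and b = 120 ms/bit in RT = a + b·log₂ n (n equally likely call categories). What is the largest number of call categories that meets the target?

120·log₂ n ≤ 755 − 355 = 400, giving log₂ n ≤ 3.3333 and n ≤ 10.079. The largest whole number is 10.

10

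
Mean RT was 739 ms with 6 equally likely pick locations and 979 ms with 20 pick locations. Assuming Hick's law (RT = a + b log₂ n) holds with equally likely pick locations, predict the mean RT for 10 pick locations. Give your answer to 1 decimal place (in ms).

840.8 ms

Fit slope and intercept:
  b = (979 − 739) / (log₂ 20 − log₂ 6) = 240 / (4.3219 − 2.5850) = 138.172 ms/bit
  a = 739 − 138.172 × 2.5850 = 381.831 ms
Then RT(10) = 381.831 + 138.172 × log₂ 10 = 381.831 + 138.172 × 3.3219 ≈ 840.828 ms.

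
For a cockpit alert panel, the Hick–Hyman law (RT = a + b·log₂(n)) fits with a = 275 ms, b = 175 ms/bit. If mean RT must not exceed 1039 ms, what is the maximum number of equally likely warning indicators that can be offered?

Information budget: (1039 − 275)/175 = 4.3657 bits, so n ≤ 2^4.3657 = 20.616 → at most 20.

20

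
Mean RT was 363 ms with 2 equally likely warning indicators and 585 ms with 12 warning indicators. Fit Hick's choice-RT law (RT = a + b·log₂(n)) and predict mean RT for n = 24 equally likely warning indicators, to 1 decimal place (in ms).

670.9 ms

Solve the two-equation system in a and b:
  b = (585 − 363) / (log₂ 12 − log₂ 2) = 222 / (3.5850 − 1) = 85.881 ms/bit
  a = 363 − 85.881 × 1 = 277.119 ms
Then RT(24) = 277.119 + 85.881 × log₂ 24 = 277.119 + 85.881 × 4.5850 ≈ 670.881 ms.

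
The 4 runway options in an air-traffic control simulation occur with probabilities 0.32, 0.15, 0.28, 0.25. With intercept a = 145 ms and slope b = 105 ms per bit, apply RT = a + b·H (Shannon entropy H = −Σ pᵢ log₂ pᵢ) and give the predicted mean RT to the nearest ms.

H = 0.32·log₂(1/0.32) + 0.15·log₂(1/0.15) + 0.28·log₂(1/0.28) + 0.25·log₂(1/0.25) = 1.9508 bits.
RT = 145 + 105 × 1.9508 = 349.83 ms.

350 ms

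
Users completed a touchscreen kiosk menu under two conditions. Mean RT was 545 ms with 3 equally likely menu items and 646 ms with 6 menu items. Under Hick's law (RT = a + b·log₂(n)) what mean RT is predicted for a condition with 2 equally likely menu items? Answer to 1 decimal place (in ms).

With log₂ n on the abscissa the relation is linear; from the two conditions:
  b = (646 − 545) / (log₂ 6 − log₂ 3) = 101 / (2.5850 − 1.5850) = 101.000 ms/bit
  a = 545 − 101.000 × 1.5850 = 384.919 ms
Then RT(2) = 384.919 + 101.000 × log₂ 2 = 384.919 + 101.000 × 1 ≈ 485.919 ms.

485.9 ms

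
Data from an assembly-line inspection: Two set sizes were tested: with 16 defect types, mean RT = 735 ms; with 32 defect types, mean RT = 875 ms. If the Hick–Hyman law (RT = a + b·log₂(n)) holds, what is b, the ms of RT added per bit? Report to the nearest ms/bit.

140 ms/bit

The slope on a log₂ axis is (875 − 735) / (5 − 4) = 140 ms/bit.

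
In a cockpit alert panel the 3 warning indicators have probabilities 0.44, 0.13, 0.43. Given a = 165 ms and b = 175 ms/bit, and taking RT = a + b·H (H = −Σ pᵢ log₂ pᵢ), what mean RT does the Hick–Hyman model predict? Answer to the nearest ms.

415 ms

Entropy contributions −pᵢ log₂ pᵢ: 0.5211, 0.3826, 0.5236; sum H = 1.4274 bits.
RT = a + bH = 165 + 175·1.4274 = 414.79 ms.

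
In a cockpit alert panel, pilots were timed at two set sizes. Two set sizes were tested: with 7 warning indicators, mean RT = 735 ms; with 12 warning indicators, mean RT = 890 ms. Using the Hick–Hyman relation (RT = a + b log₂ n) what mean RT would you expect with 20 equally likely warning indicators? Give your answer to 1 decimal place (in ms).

1036.9 ms

RT is linear in log₂ n, so two points fix the line:
  b = (890 − 735) / (log₂ 12 − log₂ 7) = 155 / (3.5850 − 2.8074) = 199.329 ms/bit
  a = 735 − 199.329 × 2.8074 = 175.412 ms
Then RT(20) = 175.412 + 199.329 × log₂ 20 = 175.412 + 199.329 × 4.3219 ≈ 1036.899 ms.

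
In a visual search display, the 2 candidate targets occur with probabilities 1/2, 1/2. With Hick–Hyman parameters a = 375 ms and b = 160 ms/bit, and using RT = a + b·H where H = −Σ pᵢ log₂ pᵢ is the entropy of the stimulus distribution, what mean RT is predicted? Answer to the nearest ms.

H = −Σ pᵢ log₂ pᵢ = 0.5·1 + 0.5·1 = 1.000 bits.
RT = 375 + 160 × 1.000 = 535.00 ms.

535 ms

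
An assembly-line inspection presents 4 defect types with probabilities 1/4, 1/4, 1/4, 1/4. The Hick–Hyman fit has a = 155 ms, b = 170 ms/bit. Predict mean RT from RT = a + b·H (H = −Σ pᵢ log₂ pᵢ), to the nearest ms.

H = −Σ pᵢ log₂ pᵢ = 0.25·2 + 0.25·2 + 0.25·2 + 0.25·2 = 2.000 bits.
RT = 155 + 170 × 2.000 = 495.00 ms.

495 ms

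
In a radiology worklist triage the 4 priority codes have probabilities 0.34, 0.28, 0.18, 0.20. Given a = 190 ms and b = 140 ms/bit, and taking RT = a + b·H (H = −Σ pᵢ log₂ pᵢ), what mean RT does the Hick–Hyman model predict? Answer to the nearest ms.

Entropy contributions −pᵢ log₂ pᵢ: 0.5292, 0.5142, 0.4453, 0.4644; sum H = 1.9531 bits.
RT = a + bH = 190 + 140·1.9531 = 463.43 ms.

463 ms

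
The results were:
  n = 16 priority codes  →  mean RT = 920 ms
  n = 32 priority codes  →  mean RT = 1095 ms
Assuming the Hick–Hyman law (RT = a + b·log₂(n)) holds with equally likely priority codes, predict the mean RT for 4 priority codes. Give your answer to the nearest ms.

570 ms

With log₂ n on the abscissa the relation is linear; from the two conditions:
  b = (1095 − 920) / (log₂ 32 − log₂ 16) = 175 / (5 − 4) = 175 ms/bit
  a = 920 − 175 × 4 = 220 ms
Then RT(4) = 220 + 175 × log₂ 4 = 220 + 175 × 2 ≈ 570.000 ms.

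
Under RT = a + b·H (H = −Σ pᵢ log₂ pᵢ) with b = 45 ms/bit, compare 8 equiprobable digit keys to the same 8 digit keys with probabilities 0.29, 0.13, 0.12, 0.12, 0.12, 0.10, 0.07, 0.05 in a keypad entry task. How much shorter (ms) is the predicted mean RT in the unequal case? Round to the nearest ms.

8 ms

The RT saving is b·ΔH. Equiprobable H₀ = log₂(8) = 3.0000 bits; with the given probabilities H = 2.8186 bits.
b·(H₀ − H) = 45 × (3.0000 − 2.8186) = 8.16 ms.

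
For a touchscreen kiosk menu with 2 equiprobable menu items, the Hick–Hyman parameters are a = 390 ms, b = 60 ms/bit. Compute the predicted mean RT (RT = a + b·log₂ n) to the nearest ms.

450 ms

log₂(2) = 1 bits, so RT = 390 + 60 × 1 ≈ 450.000 ms.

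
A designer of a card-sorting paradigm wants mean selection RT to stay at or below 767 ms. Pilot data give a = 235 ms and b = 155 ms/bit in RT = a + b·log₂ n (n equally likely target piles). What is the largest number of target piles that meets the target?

Set 235 + 155·log₂ n ≤ 767 → log₂ n ≤ (767 − 235)/155 = 3.4323.
So n ≤ 2^3.4323 = 10.795; the largest integer n is 10.

10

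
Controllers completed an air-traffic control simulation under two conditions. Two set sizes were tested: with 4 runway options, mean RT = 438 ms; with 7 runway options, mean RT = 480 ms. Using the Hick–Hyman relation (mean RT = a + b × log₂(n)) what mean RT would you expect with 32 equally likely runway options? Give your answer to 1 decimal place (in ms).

RT is linear in log₂ n, so two points fix the line:
  b = (480 − 438) / (log₂ 7 − log₂ 4) = 42 / (2.8074 − 2) = 52.022 ms/bit
  a = 438 − 52.022 × 2 = 333.957 ms
Then RT(32) = 333.957 + 52.022 × log₂ 32 = 333.957 + 52.022 × 5 ≈ 594.065 ms.

594.1 ms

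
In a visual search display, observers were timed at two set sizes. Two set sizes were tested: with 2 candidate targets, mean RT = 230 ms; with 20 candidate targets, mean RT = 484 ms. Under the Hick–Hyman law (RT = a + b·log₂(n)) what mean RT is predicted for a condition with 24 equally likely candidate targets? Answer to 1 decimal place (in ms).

With log₂ n on the abscissa the relation is linear; from the two conditions:
  b = (484 − 230) / (log₂ 20 − log₂ 2) = 254 / (4.3219 − 1) = 76.462 ms/bit
  a = 230 − 76.462 × 1 = 153.538 ms
Then RT(24) = 153.538 + 76.462 × log₂ 24 = 153.538 + 76.462 × 4.5850 ≈ 504.112 ms.

504.1 ms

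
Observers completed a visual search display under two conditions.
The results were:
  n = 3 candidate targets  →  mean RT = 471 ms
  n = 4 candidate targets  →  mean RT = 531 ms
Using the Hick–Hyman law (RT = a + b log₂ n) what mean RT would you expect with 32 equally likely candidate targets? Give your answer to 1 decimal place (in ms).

Solve the two-equation system in a and b:
  b = (531 − 471) / (log₂ 4 − log₂ 3) = 60 / (2 − 1.5850) = 144.565 ms/bit
  a = 471 − 144.565 × 1.5850 = 241.869 ms
Then RT(32) = 241.869 + 144.565 × log₂ 32 = 241.869 + 144.565 × 5 ≈ 964.696 ms.

964.7 ms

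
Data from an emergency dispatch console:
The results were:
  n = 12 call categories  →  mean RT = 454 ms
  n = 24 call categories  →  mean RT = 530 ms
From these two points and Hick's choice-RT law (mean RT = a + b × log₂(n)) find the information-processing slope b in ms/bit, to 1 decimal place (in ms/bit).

The slope on a log₂ axis is (530 − 454) / (4.5850 − 3.5850) = 76.000 ms/bit.

76.0 ms/bit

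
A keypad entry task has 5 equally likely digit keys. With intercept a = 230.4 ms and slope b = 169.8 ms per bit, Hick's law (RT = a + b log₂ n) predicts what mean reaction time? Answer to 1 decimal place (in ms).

log₂(5) = 2.3219 bits, so RT = 230.4 + 169.8 × 2.3219 ≈ 624.663 ms.

624.7 ms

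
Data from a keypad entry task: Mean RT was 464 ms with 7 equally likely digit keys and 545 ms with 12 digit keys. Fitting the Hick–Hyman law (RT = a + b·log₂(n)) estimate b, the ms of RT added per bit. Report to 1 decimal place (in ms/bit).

104.2 ms/bit

Slope: b = (545 − 464) / (log₂ 12 − log₂ 7) = 81/0.7776 = 104.166 ms/bit.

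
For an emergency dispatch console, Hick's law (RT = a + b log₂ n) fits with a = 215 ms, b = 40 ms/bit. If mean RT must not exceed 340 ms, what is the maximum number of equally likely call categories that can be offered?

8

40·log₂ n ≤ 340 − 215 = 125, giving log₂ n ≤ 3.1250 and n ≤ 8.724. The largest whole number is 8.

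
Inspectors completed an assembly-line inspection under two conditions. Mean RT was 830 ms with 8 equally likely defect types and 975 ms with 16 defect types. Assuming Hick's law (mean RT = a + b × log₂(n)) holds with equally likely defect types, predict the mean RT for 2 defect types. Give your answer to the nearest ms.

540 ms

Fit slope and intercept:
  b = (975 − 830) / (log₂ 16 − log₂ 8) = 145 / (4 − 3) = 145 ms/bit
  a = 830 − 145 × 3 = 395 ms
Then RT(2) = 395 + 145 × log₂ 2 = 395 + 145 × 1 ≈ 540.000 ms.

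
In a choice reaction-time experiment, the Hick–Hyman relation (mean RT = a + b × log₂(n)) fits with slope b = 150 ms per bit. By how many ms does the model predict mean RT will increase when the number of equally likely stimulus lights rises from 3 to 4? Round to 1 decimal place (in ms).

62.3 ms

The intercept a cancels: ΔRT = b·(log₂ n₂ − log₂ n₁) = b·log₂(n₂/n₁).
log₂(4) − log₂(3) = 2 − 1.5850 = 0.4150.
ΔRT = 150 × 0.4150 = 62.256 ms.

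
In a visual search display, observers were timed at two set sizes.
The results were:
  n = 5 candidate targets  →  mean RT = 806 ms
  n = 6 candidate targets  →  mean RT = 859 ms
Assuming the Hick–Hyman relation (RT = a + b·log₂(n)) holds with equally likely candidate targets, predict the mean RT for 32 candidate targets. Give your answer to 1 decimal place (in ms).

Solve the two-equation system in a and b:
  b = (859 − 806) / (log₂ 6 − log₂ 5) = 53 / (2.5850 − 2.3219) = 201.495 ms/bit
  a = 806 − 201.495 × 2.3219 = 338.144 ms
Then RT(32) = 338.144 + 201.495 × log₂ 32 = 338.144 + 201.495 × 5 ≈ 1345.617 ms.

1345.6 ms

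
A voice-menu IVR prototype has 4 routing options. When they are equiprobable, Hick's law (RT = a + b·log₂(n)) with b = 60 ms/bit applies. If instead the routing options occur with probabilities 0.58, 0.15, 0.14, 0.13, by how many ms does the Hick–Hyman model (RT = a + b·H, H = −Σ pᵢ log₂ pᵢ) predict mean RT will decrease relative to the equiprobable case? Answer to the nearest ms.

21 ms

Equiprobable entropy H₀ = log₂ 4 = 2.0000 bits.
Skewed entropy H = −Σ pᵢ log₂ pᵢ = 1.6461 bits.
ΔRT = b·(H₀ − H) = 60 × 0.3539 = 21.23 ms.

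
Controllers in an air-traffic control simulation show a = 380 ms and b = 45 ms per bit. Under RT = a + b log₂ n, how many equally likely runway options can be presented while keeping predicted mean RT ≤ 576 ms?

20

Set 380 + 45·log₂ n ≤ 576 → log₂ n ≤ (576 − 380)/45 = 4.3556.
So n ≤ 2^4.3556 = 20.472; the largest integer n is 20.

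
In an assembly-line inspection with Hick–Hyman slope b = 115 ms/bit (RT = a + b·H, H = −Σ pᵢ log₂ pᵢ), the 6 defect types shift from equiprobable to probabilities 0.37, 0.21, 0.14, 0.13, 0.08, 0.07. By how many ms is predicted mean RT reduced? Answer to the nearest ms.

28 ms

Equiprobable entropy H₀ = log₂ 6 = 2.5850 bits.
Skewed entropy H = −Σ pᵢ log₂ pᵢ = 2.3434 bits.
ΔRT = b·(H₀ − H) = 115 × 0.2416 = 27.78 ms.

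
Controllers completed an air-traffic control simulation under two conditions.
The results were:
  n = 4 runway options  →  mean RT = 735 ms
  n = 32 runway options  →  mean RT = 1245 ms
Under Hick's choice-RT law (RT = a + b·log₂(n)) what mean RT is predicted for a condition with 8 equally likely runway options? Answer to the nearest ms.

905 ms

Solve the two-equation system in a and b:
  b = (1245 − 735) / (log₂ 32 − log₂ 4) = 510 / (5 − 2) = 170 ms/bit
  a = 735 − 170 × 2 = 395 ms
Then RT(8) = 395 + 170 × log₂ 8 = 395 + 170 × 3 ≈ 905.000 ms.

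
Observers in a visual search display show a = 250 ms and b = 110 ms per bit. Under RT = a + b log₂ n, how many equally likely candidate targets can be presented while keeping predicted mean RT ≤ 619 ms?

110·log₂ n ≤ 619 − 250 = 369, giving log₂ n ≤ 3.3545 and n ≤ 10.229. The largest whole number is 10.

10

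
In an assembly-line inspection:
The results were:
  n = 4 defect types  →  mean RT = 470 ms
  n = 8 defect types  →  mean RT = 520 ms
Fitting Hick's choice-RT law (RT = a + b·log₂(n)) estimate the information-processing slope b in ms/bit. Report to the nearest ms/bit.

50 ms/bit

Slope: b = (520 − 470) / (log₂ 8 − log₂ 4) = 50/1.0000 = 50 ms/bit.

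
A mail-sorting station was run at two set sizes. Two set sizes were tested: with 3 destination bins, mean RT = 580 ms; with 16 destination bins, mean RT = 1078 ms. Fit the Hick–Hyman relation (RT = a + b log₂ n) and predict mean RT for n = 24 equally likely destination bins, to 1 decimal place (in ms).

1198.6 ms

RT is linear in log₂ n, so two points fix the line:
  b = (1078 − 580) / (log₂ 16 − log₂ 3) = 498 / (4 − 1.5850) = 206.208 ms/bit
  a = 580 − 206.208 × 1.5850 = 253.168 ms
Then RT(24) = 253.168 + 206.208 × log₂ 24 = 253.168 + 206.208 × 4.5850 ≈ 1198.624 ms.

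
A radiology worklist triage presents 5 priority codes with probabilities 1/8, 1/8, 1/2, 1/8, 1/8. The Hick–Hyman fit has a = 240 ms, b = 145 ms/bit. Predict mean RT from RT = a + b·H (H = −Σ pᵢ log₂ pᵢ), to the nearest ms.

530 ms

Each term −pᵢ log₂ pᵢ: 0.125·3 + 0.125·3 + 0.5·1 + 0.125·3 + 0.125·3; summed, H = 2.000 bits.
Mean RT = a + bH = 240 + 145·2.000 = 530.00 ms.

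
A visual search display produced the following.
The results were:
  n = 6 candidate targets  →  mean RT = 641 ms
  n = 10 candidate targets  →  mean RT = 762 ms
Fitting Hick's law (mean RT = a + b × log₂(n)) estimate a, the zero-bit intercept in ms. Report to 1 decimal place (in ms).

b = (RT₂ − RT₁)/(log₂ n₂ − log₂ n₁) = (762 − 641)/(3.3219 − 2.5850) = 164.187 ms/bit.
a = RT₁ − b·log₂ n₁ = 641 − 164.187 × 2.5850 = 216.583 ms.

216.6 ms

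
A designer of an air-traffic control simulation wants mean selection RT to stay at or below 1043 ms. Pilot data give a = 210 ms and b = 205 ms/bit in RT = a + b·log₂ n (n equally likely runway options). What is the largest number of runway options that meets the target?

Information budget: (1043 − 210)/205 = 4.0634 bits, so n ≤ 2^4.0634 = 16.719 → at most 16.

16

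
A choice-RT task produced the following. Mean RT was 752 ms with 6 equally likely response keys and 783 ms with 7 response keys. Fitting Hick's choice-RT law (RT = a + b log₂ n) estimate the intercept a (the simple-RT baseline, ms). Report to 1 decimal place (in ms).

391.7 ms

Slope: b = (783 − 752) / (log₂ 7 − log₂ 6) = 31/0.2224 = 139.393 ms/bit.
Intercept: a = 752 − 139.393·log₂(6) = 391.674 ms.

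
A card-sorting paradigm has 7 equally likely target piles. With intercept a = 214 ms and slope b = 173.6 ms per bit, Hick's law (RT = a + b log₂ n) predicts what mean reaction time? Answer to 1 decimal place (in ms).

701.4 ms

log₂(7) = 2.8074 bits, so RT = 214 + 173.6 × 2.8074 ≈ 701.357 ms.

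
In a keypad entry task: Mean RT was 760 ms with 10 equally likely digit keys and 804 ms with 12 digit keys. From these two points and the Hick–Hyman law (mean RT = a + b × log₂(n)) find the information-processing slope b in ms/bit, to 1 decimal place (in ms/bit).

167.3 ms/bit

b = (RT₂ − RT₁)/(log₂ n₂ − log₂ n₁) = (804 − 760)/(3.5850 − 3.3219) = 167.278 ms/bit.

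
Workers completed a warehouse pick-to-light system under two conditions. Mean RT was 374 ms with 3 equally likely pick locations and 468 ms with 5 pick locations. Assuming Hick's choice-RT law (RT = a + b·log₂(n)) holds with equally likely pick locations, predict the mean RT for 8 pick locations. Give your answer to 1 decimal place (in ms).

554.5 ms

RT is linear in log₂ n, so two points fix the line:
  b = (468 − 374) / (log₂ 5 − log₂ 3) = 94 / (2.3219 − 1.5850) = 127.550 ms/bit
  a = 374 − 127.550 × 1.5850 = 171.838 ms
Then RT(8) = 171.838 + 127.550 × log₂ 8 = 171.838 + 127.550 × 3 ≈ 554.488 ms.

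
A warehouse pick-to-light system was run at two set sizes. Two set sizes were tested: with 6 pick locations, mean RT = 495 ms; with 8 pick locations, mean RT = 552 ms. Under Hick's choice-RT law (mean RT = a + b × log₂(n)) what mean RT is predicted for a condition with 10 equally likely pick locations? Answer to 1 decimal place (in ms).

RT is linear in log₂ n, so two points fix the line:
  b = (552 − 495) / (log₂ 8 − log₂ 6) = 57 / (3 − 2.5850) = 137.337 ms/bit
  a = 495 − 137.337 × 2.5850 = 139.989 ms
Then RT(10) = 139.989 + 137.337 × log₂ 10 = 139.989 + 137.337 × 3.3219 ≈ 596.213 ms.

596.2 ms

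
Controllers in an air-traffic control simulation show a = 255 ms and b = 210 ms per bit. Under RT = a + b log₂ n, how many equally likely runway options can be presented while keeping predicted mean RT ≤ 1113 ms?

16

Information budget: (1113 − 255)/210 = 4.0857 bits, so n ≤ 2^4.0857 = 16.979 → at most 16.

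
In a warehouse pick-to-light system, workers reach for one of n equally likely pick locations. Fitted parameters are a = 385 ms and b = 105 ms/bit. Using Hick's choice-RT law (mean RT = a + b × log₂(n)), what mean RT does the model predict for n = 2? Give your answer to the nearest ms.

log₂(2) = 1 bits, so RT = 385 + 105 × 1 ≈ 490.000 ms.

490 ms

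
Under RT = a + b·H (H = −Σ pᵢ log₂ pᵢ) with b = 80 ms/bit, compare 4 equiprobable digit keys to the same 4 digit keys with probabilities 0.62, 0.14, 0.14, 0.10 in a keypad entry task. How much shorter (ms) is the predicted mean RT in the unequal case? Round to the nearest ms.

The RT saving is b·ΔH. Equiprobable H₀ = log₂(4) = 2.0000 bits; with the given probabilities H = 1.5540 bits.
b·(H₀ − H) = 80 × (2.0000 − 1.5540) = 35.68 ms.

36 ms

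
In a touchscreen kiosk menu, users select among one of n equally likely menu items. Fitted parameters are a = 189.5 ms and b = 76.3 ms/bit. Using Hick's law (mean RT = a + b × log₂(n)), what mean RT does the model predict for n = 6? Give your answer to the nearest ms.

log₂(6) = 2.5850 bits, so RT = 189.5 + 76.3 × 2.5850 ≈ 386.733 ms.

387 ms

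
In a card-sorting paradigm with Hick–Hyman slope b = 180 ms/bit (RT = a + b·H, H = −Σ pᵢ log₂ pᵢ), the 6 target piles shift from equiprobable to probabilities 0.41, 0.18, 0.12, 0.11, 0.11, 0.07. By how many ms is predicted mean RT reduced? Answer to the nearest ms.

50 ms

Equiprobable entropy H₀ = log₂ 6 = 2.5850 bits.
Skewed entropy H = −Σ pᵢ log₂ pᵢ = 2.3089 bits.
ΔRT = b·(H₀ − H) = 180 × 0.2761 = 49.69 ms.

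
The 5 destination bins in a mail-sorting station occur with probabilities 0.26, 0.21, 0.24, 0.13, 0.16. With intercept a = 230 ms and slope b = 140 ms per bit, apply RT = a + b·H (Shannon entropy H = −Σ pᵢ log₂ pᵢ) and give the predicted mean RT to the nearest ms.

Entropy contributions −pᵢ log₂ pᵢ: 0.5053, 0.4728, 0.4941, 0.3826, 0.4230; sum H = 2.2779 bits.
RT = a + bH = 230 + 140·2.2779 = 548.91 ms.

549 ms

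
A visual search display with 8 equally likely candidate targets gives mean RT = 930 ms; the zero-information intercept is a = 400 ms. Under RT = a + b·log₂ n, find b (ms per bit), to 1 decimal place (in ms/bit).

8 alternatives carry log₂ 8 = 3 bits; the choice cost is 930 − 400 = 530 ms, so b = 530/3 = 176.667 ms/bit.

176.7 ms/bit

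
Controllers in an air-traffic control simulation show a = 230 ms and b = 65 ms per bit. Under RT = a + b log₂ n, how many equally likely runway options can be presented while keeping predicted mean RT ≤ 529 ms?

24

Set 230 + 65·log₂ n ≤ 529 → log₂ n ≤ (529 − 230)/65 = 4.6000.
So n ≤ 2^4.6000 = 24.251; the largest integer n is 24.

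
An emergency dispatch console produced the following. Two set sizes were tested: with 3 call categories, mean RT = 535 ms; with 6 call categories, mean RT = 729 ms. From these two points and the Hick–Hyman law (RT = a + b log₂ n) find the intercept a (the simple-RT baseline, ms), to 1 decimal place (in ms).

Slope: b = (729 − 535) / (log₂ 6 − log₂ 3) = 194/1.0000 = 194.000 ms/bit.
a = RT₁ − b·log₂ n₁ = 535 − 194.000 × 1.5850 = 227.517 ms.

227.5 ms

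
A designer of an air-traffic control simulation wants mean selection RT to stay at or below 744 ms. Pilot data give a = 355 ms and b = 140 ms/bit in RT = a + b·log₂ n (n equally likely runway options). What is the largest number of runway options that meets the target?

Set 355 + 140·log₂ n ≤ 744 → log₂ n ≤ (744 − 355)/140 = 2.7786.
So n ≤ 2^2.7786 = 6.862; the largest integer n is 6.

6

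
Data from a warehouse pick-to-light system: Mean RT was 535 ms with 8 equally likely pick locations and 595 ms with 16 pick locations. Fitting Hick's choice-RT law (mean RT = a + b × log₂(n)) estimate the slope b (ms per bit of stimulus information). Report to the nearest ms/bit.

The slope on a log₂ axis is (595 − 535) / (4 − 3) = 60 ms/bit.

60 ms/bit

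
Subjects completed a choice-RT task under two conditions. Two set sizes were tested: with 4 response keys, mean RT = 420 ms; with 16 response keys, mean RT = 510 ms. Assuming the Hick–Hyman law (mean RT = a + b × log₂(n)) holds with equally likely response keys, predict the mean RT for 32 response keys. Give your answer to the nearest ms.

Solve the two-equation system in a and b:
  b = (510 − 420) / (log₂ 16 − log₂ 4) = 90 / (4 − 2) = 45 ms/bit
  a = 420 − 45 × 2 = 330 ms
Then RT(32) = 330 + 45 × log₂ 32 = 330 + 45 × 5 ≈ 555.000 ms.

555 ms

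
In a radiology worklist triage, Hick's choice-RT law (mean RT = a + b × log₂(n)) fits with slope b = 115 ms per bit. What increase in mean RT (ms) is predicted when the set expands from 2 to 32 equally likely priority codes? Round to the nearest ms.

Only the slope matters, since a is common to both: ΔRT = b·log₂(n₂/n₁).
log₂(32) − log₂(2) = log₂(32/2) = log₂(16) = 4.
ΔRT = 115 × 4.0000 = 460.000 ms.

460 ms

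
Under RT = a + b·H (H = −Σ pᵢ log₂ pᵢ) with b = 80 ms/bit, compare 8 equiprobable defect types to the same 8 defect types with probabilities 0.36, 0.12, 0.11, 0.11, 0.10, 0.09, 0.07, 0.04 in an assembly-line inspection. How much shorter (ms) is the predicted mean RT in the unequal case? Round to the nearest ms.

24 ms

The RT saving is b·ΔH. Equiprobable H₀ = log₂(8) = 3.0000 bits; with the given probabilities H = 2.6974 bits.
b·(H₀ − H) = 80 × (3.0000 − 2.6974) = 24.21 ms.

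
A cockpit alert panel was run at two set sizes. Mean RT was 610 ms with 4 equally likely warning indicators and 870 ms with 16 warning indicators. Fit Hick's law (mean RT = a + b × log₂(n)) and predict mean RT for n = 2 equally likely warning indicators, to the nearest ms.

480 ms

Solve the two-equation system in a and b:
  b = (870 − 610) / (log₂ 16 − log₂ 4) = 260 / (4 − 2) = 130 ms/bit
  a = 610 − 130 × 2 = 350 ms
Then RT(2) = 350 + 130 × log₂ 2 = 350 + 130 × 1 ≈ 480.000 ms.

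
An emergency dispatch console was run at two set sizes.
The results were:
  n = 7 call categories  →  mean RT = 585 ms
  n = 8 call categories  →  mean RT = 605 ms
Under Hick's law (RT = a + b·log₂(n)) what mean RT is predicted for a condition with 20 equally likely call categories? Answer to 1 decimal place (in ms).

742.2 ms

RT is linear in log₂ n, so two points fix the line:
  b = (605 − 585) / (log₂ 8 − log₂ 7) = 20 / (3 − 2.8074) = 103.818 ms/bit
  a = 585 − 103.818 × 2.8074 = 293.546 ms
Then RT(20) = 293.546 + 103.818 × log₂ 20 = 293.546 + 103.818 × 4.3219 ≈ 742.240 ms.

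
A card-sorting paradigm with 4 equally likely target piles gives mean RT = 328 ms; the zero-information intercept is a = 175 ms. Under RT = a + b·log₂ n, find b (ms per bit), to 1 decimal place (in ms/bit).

b = (328 − 175) / log₂(4) = 153 / 2 = 76.500 ms/bit.

76.5 ms/bit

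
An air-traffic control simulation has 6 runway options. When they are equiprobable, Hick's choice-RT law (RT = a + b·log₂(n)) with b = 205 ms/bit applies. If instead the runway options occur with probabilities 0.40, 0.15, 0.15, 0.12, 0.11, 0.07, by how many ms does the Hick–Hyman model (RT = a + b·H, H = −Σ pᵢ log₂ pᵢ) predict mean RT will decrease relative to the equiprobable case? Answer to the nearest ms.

51 ms

Equiprobable entropy H₀ = log₂ 6 = 2.5850 bits.
Skewed entropy H = −Σ pᵢ log₂ pᵢ = 2.3358 bits.
ΔRT = b·(H₀ − H) = 205 × 0.2492 = 51.08 ms.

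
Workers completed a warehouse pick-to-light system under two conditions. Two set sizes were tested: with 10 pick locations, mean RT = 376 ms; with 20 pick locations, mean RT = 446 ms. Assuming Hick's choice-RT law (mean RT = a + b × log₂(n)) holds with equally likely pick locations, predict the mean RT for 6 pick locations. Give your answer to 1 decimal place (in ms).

324.4 ms

Solve the two-equation system in a and b:
  b = (446 − 376) / (log₂ 20 − log₂ 10) = 70 / (4.3219 − 3.3219) = 70.000 ms/bit
  a = 376 − 70.000 × 3.3219 = 143.465 ms
Then RT(6) = 143.465 + 70.000 × log₂ 6 = 143.465 + 70.000 × 2.5850 ≈ 324.412 ms.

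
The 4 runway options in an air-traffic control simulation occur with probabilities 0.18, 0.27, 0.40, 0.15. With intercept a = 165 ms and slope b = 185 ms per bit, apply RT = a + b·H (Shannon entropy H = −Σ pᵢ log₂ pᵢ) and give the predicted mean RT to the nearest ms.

516 ms

H = 0.18·log₂(1/0.18) + 0.27·log₂(1/0.27) + 0.40·log₂(1/0.40) + 0.15·log₂(1/0.15) = 1.8946 bits.
RT = 165 + 185 × 1.8946 = 515.51 ms.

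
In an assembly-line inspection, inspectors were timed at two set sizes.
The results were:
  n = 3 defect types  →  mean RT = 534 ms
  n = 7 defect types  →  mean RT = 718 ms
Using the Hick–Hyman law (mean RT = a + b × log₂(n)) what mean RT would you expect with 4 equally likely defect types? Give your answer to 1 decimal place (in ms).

596.5 ms

RT is linear in log₂ n, so two points fix the line:
  b = (718 − 534) / (log₂ 7 − log₂ 3) = 184 / (2.8074 − 1.5850) = 150.524 ms/bit
  a = 534 − 150.524 × 1.5850 = 295.424 ms
Then RT(4) = 295.424 + 150.524 × log₂ 4 = 295.424 + 150.524 × 2 ≈ 596.473 ms.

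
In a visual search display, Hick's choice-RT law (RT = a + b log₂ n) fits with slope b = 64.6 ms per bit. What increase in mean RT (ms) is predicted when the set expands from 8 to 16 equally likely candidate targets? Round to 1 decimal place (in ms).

Only the slope matters, since a is common to both: ΔRT = b·log₂(n₂/n₁).
log₂(16) − log₂(8) = log₂(16/8) = log₂(2) = 1.
ΔRT = 64.6 × 1.0000 = 64.600 ms.

64.6 ms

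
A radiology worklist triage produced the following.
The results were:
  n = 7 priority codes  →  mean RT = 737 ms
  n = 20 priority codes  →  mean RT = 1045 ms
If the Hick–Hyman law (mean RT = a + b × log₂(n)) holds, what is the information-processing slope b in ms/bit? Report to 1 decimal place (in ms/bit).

203.4 ms/bit

b = (RT₂ − RT₁)/(log₂ n₂ − log₂ n₁) = (1045 − 737)/(4.3219 − 2.8074) = 203.358 ms/bit.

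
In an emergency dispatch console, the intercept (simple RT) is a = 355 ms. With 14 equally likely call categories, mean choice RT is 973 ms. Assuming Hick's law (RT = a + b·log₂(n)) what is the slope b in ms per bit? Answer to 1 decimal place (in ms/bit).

162.3 ms/bit

b = (973 − 355) / log₂(14) = 618 / 3.8074 = 162.317 ms/bit.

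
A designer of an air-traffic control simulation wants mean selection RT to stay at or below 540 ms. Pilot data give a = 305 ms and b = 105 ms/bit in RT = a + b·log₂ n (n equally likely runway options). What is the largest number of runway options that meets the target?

105·log₂ n ≤ 540 − 305 = 235, giving log₂ n ≤ 2.2381 and n ≤ 4.718. The largest whole number is 4.

4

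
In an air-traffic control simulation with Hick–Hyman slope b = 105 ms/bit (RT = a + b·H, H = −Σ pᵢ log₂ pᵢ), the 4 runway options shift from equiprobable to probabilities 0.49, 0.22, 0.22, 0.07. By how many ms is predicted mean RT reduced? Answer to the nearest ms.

28 ms

The RT saving is b·ΔH. Equiprobable H₀ = log₂(4) = 2.0000 bits; with the given probabilities H = 1.7340 bits.
b·(H₀ − H) = 105 × (2.0000 − 1.7340) = 27.93 ms.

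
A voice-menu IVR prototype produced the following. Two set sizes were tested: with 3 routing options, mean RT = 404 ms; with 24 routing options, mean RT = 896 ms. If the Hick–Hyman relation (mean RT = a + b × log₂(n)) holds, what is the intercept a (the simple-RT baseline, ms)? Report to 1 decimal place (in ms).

The slope on a log₂ axis is (896 − 404) / (4.5850 − 1.5850) = 164.000 ms/bit.
a = RT₁ − b·log₂ n₁ = 404 − 164.000 × 1.5850 = 144.066 ms.

144.1 ms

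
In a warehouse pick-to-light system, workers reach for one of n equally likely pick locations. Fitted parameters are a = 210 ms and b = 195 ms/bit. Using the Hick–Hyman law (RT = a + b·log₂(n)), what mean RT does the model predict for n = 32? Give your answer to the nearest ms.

1185 ms

log₂(32) = 5 bits, so RT = 210 + 195 × 5 ≈ 1185.000 ms.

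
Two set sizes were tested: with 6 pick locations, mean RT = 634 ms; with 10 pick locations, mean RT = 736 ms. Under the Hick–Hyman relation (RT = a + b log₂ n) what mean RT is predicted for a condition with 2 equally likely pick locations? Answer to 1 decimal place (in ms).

414.6 ms

With log₂ n on the abscissa the relation is linear; from the two conditions:
  b = (736 − 634) / (log₂ 10 − log₂ 6) = 102 / (3.3219 − 2.5850) = 138.405 ms/bit
  a = 634 − 138.405 × 2.5850 = 276.227 ms
Then RT(2) = 276.227 + 138.405 × log₂ 2 = 276.227 + 138.405 × 1 ≈ 414.633 ms.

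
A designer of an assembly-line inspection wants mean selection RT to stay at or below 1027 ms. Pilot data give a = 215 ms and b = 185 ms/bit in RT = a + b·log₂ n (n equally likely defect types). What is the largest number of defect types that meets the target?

185·log₂ n ≤ 1027 − 215 = 812, giving log₂ n ≤ 4.3892 and n ≤ 20.955. The largest whole number is 20.

20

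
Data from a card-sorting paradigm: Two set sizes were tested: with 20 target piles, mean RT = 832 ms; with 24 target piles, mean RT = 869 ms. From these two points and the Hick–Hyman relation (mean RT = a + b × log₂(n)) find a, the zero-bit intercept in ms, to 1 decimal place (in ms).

The slope on a log₂ axis is (869 − 832) / (4.5850 − 4.3219) = 140.666 ms/bit.
a = RT₁ − b·log₂ n₁ = 832 − 140.666 × 4.3219 = 224.052 ms.

224.1 ms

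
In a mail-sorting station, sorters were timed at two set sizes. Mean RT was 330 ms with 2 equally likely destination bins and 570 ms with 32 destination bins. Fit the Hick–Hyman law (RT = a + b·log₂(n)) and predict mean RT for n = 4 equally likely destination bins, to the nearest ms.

390 ms

RT is linear in log₂ n, so two points fix the line:
  b = (570 − 330) / (log₂ 32 − log₂ 2) = 240 / (5 − 1) = 60 ms/bit
  a = 330 − 60 × 1 = 270 ms
Then RT(4) = 270 + 60 × log₂ 4 = 270 + 60 × 2 ≈ 390.000 ms.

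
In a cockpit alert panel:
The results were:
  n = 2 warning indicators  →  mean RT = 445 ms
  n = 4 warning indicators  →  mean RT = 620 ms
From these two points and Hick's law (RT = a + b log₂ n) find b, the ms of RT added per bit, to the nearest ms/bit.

175 ms/bit

Slope: b = (620 − 445) / (log₂ 4 − log₂ 2) = 175/1.0000 = 175 ms/bit.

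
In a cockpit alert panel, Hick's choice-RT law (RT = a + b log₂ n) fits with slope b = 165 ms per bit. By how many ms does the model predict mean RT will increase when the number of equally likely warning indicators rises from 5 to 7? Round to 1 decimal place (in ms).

Only the slope matters, since a is common to both: ΔRT = b·log₂(n₂/n₁).
log₂(7) − log₂(5) = 2.8074 − 2.3219 = 0.4854.
ΔRT = 165 × 0.4854 = 80.095 ms.

80.1 ms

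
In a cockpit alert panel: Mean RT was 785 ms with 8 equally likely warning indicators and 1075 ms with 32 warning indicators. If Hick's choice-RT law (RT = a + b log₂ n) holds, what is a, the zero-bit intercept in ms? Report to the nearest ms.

Slope: b = (1075 − 785) / (log₂ 32 − log₂ 8) = 290/2.0000 = 145 ms/bit.
Intercept: a = 785 − 145·log₂(8) = 350.000 ms.

350 ms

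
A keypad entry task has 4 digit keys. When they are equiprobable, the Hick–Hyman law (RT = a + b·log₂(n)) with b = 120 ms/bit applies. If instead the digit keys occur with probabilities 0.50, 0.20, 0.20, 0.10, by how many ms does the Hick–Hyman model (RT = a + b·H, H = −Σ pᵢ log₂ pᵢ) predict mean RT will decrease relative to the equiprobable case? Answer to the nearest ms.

Equiprobable entropy H₀ = log₂ 4 = 2.0000 bits.
Skewed entropy H = −Σ pᵢ log₂ pᵢ = 1.7610 bits.
ΔRT = b·(H₀ − H) = 120 × 0.2390 = 28.68 ms.

29 ms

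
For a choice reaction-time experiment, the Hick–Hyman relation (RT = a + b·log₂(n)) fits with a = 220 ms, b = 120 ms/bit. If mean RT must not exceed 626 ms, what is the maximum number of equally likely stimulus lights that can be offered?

Information budget: (626 − 220)/120 = 3.3833 bits, so n ≤ 2^3.3833 = 10.435 → at most 10.

10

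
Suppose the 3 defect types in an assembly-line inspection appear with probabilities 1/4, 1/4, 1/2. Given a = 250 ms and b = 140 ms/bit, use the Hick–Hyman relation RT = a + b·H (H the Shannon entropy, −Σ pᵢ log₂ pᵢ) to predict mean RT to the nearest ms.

460 ms

H = −Σ pᵢ log₂ pᵢ = 0.25·2 + 0.25·2 + 0.5·1 = 1.500 bits.
RT = 250 + 140 × 1.500 = 460.00 ms.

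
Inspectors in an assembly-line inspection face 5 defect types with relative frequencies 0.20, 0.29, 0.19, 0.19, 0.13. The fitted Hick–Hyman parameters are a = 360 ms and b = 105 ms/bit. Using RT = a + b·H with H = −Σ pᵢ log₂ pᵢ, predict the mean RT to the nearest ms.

599 ms

H = 0.20·log₂(1/0.20) + 0.29·log₂(1/0.29) + 0.19·log₂(1/0.19) + 0.19·log₂(1/0.19) + 0.13·log₂(1/0.13) = 2.2754 bits.
RT = 360 + 105 × 2.2754 = 598.92 ms.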